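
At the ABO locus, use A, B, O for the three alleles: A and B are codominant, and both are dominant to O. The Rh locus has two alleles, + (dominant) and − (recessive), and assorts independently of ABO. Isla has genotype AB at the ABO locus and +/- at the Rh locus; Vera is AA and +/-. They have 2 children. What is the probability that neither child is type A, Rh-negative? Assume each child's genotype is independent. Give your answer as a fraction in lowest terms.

49/64

ABO cross AB × AA → 1/2 A, 1/2 AB.
Rh cross +/- × +/- → 3/4 Rh+, 1/4 Rh-; so P(type A, Rh-negative) = 1/2 × 1/4 = 1/8 per child.
P(not type A, Rh-negative) = 7/8 for one child; (7/8)^2 = 49/64.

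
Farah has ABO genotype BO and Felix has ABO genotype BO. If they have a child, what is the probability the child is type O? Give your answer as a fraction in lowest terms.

1/4

ABO cross BO × BO → offspring phenotypes: 1/4 O, 3/4 B.
So P(type O) = 1/4.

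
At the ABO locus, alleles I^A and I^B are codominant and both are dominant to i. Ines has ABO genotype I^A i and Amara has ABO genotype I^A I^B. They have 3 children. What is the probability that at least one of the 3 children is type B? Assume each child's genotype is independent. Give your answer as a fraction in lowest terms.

37/64

ABO cross I^A i × I^A I^B → 1/2 A, 1/4 B, 1/4 AB.
So P(type B) = 1/4 per child.
P(none) = (3/4)^3 = 27/64; P(at least one) = 1 − 27/64 = 37/64.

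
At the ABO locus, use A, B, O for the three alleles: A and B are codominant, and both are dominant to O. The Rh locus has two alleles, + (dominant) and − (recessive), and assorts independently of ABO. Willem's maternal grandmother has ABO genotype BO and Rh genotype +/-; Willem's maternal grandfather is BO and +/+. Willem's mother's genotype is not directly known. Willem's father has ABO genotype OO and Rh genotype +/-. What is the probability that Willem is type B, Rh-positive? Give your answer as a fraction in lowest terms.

7/16

Willem's mother's ABO genotype from BO × BO: 1/4 BB, 1/2 BO, 1/4 OO.
Crossing each possibility with the father OO and summing P(type B): 1/4·1 + 1/2·1/2 + 1/4·0 = 1/2.
Similarly for Rh via the mother's Rh distribution: P(Rh+) = 7/8.
Independent loci: 1/2 × 7/8 = 7/16.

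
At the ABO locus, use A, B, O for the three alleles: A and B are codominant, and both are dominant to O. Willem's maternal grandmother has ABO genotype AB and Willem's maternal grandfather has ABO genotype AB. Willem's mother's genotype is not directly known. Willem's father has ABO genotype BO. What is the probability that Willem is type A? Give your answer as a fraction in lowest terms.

1/4

Willem's mother's ABO genotype from AB × AB: 1/4 AA, 1/2 AB, 1/4 BB.
Crossing each possibility with the father BO and summing P(type A): 1/4·1/2 + 1/2·1/4 + 1/4·0 = 1/4.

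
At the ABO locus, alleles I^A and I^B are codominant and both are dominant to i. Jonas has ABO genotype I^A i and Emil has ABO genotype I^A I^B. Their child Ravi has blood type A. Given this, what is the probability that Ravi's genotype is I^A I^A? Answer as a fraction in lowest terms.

1/2

Cross I^A i × I^A I^B → 1/4 I^A I^A, 1/4 I^A I^B, 1/4 I^A i, 1/4 I^B i.
Type-A genotypes among offspring: I^A I^A (1/4), I^A i (1/4); total 1/2.
P(I^A I^A | type A) = (1/4) / (1/2) = 1/2.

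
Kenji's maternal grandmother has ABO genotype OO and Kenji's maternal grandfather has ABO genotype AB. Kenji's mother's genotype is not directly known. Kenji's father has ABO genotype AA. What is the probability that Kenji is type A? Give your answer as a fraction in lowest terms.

Kenji's mother's ABO genotype from OO × AB: 1/2 AO, 1/2 BO.
Crossing each possibility with the father AA and summing P(type A): 1/2·1 + 1/2·1/2 = 3/4.

3/4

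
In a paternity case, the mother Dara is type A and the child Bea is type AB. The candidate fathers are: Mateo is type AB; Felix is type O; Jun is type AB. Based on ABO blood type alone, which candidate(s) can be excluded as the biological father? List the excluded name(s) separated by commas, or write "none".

Felix

A candidate is excluded only if no genotype consistent with his phenotype could produce a type AB child with a type A mother.
Felix (type O): no genotype consistent with that phenotype can produce a type-AB child with a type-A mother.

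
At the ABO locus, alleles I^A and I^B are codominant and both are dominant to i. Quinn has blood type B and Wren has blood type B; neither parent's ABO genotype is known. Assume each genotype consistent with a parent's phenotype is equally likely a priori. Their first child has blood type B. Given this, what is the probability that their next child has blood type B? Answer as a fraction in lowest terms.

19/20

Possible genotypes: Quinn ∈ {I^B I^B, I^B i}; Wren ∈ {I^B I^B, I^B i}.
Weight each parental genotype pair by prior × P(type-B child):
  I^B I^B × I^B I^B: posterior weight 4/15; P(next child type B) = 1.
  I^B I^B × I^B i: posterior weight 4/15; P(next child type B) = 1.
  I^B i × I^B I^B: posterior weight 4/15; P(next child type B) = 1.
  I^B i × I^B i: posterior weight 1/5; P(next child type B) = 3/4.
Weighted sum = 19/20.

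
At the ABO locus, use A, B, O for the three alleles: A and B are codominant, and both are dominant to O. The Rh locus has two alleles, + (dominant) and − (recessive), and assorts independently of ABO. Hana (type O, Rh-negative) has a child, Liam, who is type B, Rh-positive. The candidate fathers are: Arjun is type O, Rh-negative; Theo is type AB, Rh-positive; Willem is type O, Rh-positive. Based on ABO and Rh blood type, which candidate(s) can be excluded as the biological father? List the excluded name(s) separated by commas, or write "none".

A candidate is excluded only if no genotype consistent with his phenotype could produce a type B, Rh-positive child with a type O, Rh-negative mother.
Arjun (type O, Rh-): no genotype consistent with that phenotype can produce a type-B Rh+ child with a type-O mother.
Willem (type O, Rh+): no genotype consistent with that phenotype can produce a type-B Rh+ child with a type-O mother.

Arjun, Willem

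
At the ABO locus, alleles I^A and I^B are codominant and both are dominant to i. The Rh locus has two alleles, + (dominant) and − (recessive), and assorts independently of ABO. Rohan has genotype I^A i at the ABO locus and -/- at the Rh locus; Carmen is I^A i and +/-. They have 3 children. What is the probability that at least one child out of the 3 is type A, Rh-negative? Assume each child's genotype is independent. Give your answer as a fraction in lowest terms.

387/512

ABO cross I^A i × I^A i → 1/4 O, 3/4 A.
Rh cross -/- × +/- → 1/2 Rh+, 1/2 Rh-; so P(type A, Rh-negative) = 3/4 × 1/2 = 3/8 per child.
P(none) = (5/8)^3 = 125/512; P(at least one) = 1 − 125/512 = 387/512.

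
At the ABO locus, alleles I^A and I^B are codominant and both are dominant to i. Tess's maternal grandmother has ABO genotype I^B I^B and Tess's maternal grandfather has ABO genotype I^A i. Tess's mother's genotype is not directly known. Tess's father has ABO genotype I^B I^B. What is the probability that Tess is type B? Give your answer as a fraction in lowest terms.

Tess's mother's ABO genotype from I^B I^B × I^A i: 1/2 I^A I^B, 1/2 I^B i.
Crossing each possibility with the father I^B I^B and summing P(type B): 1/2·1/2 + 1/2·1 = 3/4.

3/4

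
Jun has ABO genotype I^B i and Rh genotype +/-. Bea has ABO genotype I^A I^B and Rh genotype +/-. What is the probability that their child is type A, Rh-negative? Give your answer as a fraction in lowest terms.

1/16

ABO cross I^B i × I^A I^B → offspring phenotypes: 1/4 A, 1/2 B, 1/4 AB.
Rh cross +/- × +/- → 3/4 Rh+, 1/4 Rh-.
Independent loci: P(type A, Rh-negative) = 1/4 × 1/4 = 1/16.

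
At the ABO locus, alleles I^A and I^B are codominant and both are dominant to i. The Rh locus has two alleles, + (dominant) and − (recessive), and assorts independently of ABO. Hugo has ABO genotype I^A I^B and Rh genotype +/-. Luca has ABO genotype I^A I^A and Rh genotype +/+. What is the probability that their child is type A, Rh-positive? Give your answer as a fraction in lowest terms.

1/2

ABO cross I^A I^B × I^A I^A → offspring phenotypes: 1/2 A, 1/2 AB.
Rh cross +/- × +/+ → 1 Rh+.
Independent loci: P(type A, Rh-positive) = 1/2 × 1 = 1/2.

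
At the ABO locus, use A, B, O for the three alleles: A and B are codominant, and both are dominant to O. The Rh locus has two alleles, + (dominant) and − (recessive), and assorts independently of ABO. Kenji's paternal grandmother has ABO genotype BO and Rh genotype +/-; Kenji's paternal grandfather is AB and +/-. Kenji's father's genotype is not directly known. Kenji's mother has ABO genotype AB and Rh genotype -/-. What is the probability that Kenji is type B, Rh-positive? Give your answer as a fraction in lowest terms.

Kenji's father's ABO genotype from BO × AB: 1/4 AB, 1/4 AO, 1/4 BB, 1/4 BO.
Crossing each possibility with the mother AB and summing P(type B): 1/4·1/4 + 1/4·1/4 + 1/4·1/2 + 1/4·1/2 = 3/8.
Similarly for Rh via the father's Rh distribution: P(Rh+) = 1/2.
Independent loci: 3/8 × 1/2 = 3/16.

3/16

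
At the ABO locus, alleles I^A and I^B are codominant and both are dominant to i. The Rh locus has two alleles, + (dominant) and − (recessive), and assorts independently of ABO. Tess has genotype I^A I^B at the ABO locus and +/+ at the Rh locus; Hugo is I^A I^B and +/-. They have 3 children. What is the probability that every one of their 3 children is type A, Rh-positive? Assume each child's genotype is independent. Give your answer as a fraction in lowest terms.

1/64

ABO cross I^A I^B × I^A I^B → 1/4 A, 1/4 B, 1/2 AB.
Rh cross +/+ × +/- → 1 Rh+; so P(type A, Rh-positive) = 1/4 × 1 = 1/4 per child.
All 3 independent: (1/4)^3 = 1/64.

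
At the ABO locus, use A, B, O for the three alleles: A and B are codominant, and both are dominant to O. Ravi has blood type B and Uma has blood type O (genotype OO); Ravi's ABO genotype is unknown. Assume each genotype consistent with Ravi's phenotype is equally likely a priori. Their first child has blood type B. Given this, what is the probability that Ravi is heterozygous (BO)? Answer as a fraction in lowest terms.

1/3

Possible genotypes: Ravi ∈ {BB, BO}; Uma ∈ {OO}.
Weight each parental genotype pair by prior × P(type-B child):
  BB × OO: posterior weight 2/3.
  BO × OO: posterior weight 1/3.
Sum the posterior weight over pairs where Ravi is BO: 1/3.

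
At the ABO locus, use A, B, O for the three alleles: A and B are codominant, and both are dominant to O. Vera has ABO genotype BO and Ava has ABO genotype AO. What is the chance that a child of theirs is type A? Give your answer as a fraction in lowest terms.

ABO cross BO × AO → offspring phenotypes: 1/4 O, 1/4 A, 1/4 B, 1/4 AB.
So P(type A) = 1/4.

1/4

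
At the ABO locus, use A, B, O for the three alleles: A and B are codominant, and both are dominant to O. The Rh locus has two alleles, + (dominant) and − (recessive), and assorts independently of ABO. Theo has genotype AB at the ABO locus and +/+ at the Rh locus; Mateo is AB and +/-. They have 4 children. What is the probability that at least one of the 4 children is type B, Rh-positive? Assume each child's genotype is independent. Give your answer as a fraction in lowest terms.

ABO cross AB × AB → 1/4 A, 1/4 B, 1/2 AB.
Rh cross +/+ × +/- → 1 Rh+; so P(type B, Rh-positive) = 1/4 × 1 = 1/4 per child.
P(none) = (3/4)^4 = 81/256; P(at least one) = 1 − 81/256 = 175/256.

175/256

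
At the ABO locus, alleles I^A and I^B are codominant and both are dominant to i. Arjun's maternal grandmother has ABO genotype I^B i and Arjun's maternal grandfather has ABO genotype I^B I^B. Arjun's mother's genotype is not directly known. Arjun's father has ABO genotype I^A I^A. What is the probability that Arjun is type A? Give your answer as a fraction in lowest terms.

1/4

Arjun's mother's ABO genotype from I^B i × I^B I^B: 1/2 I^B I^B, 1/2 I^B i.
Crossing each possibility with the father I^A I^A and summing P(type A): 1/2·0 + 1/2·1/2 = 1/4.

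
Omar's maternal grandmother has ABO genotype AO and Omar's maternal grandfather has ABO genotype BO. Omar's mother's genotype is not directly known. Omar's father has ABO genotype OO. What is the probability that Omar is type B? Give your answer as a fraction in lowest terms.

1/4

Omar's mother's ABO genotype from AO × BO: 1/4 AB, 1/4 AO, 1/4 BO, 1/4 OO.
Crossing each possibility with the father OO and summing P(type B): 1/4·1/2 + 1/4·0 + 1/4·1/2 + 1/4·0 = 1/4.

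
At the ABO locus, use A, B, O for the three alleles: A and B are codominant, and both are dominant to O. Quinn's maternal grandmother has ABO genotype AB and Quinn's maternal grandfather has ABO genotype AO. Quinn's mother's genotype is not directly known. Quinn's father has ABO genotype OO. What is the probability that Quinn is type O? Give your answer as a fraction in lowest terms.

Quinn's mother's ABO genotype from AB × AO: 1/4 AA, 1/4 AB, 1/4 AO, 1/4 BO.
Crossing each possibility with the father OO and summing P(type O): 1/4·0 + 1/4·0 + 1/4·1/2 + 1/4·1/2 = 1/4.

1/4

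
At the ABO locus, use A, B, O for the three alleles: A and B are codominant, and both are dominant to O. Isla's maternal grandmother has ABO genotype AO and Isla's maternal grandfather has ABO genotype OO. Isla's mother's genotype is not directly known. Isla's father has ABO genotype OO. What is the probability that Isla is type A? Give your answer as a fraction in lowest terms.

1/4

Isla's mother's ABO genotype from AO × OO: 1/2 AO, 1/2 OO.
Crossing each possibility with the father OO and summing P(type A): 1/2·1/2 + 1/2·0 = 1/4.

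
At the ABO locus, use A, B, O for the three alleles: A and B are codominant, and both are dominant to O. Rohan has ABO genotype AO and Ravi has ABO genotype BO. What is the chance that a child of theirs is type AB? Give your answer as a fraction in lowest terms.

1/4

ABO cross AO × BO → offspring phenotypes: 1/4 O, 1/4 A, 1/4 B, 1/4 AB.
So P(type AB) = 1/4.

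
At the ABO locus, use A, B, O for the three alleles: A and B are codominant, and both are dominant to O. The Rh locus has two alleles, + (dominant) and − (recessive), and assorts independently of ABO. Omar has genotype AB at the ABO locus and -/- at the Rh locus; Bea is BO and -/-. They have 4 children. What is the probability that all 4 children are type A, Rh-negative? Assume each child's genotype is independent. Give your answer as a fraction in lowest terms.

ABO cross AB × BO → 1/4 A, 1/2 B, 1/4 AB.
Rh cross -/- × -/- → 1 Rh-; so P(type A, Rh-negative) = 1/4 × 1 = 1/4 per child.
All 4 independent: (1/4)^4 = 1/256.

1/256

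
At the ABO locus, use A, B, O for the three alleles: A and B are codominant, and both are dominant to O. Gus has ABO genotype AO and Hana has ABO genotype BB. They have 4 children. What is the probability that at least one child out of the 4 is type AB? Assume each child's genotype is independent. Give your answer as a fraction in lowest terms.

ABO cross AO × BB → 1/2 B, 1/2 AB.
So P(type AB) = 1/2 per child.
P(none) = (1/2)^4 = 1/16; P(at least one) = 1 − 1/16 = 15/16.

15/16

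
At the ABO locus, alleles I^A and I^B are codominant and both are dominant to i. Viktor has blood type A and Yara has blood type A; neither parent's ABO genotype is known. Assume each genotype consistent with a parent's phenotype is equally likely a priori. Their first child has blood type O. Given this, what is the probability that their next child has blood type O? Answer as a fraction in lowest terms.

1/4

Possible genotypes: Viktor ∈ {I^A I^A, I^A i}; Yara ∈ {I^A I^A, I^A i}.
Weight each parental genotype pair by prior × P(type-O child):
  I^A i × I^A i: posterior weight 1; P(next child type O) = 1/4.
Weighted sum = 1/4.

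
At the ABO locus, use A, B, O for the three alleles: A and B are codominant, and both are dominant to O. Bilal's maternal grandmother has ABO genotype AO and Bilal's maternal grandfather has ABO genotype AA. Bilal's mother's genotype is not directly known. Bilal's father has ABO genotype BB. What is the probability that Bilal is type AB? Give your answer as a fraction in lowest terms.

Bilal's mother's ABO genotype from AO × AA: 1/2 AA, 1/2 AO.
Crossing each possibility with the father BB and summing P(type AB): 1/2·1 + 1/2·1/2 = 3/4.

3/4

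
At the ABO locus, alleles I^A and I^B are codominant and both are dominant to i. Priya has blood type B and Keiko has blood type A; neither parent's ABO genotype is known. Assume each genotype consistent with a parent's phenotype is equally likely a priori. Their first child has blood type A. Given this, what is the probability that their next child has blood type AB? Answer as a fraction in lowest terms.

5/12

Possible genotypes: Priya ∈ {I^B I^B, I^B i}; Keiko ∈ {I^A I^A, I^A i}.
Weight each parental genotype pair by prior × P(type-A child):
  I^B i × I^A I^A: posterior weight 2/3; P(next child type AB) = 1/2.
  I^B i × I^A i: posterior weight 1/3; P(next child type AB) = 1/4.
Weighted sum = 5/12.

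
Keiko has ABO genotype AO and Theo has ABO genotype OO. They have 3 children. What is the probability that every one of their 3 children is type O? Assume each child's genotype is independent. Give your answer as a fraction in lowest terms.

1/8

ABO cross AO × OO → 1/2 O, 1/2 A.
So P(type O) = 1/2 per child.
All 3 independent: (1/2)^3 = 1/8.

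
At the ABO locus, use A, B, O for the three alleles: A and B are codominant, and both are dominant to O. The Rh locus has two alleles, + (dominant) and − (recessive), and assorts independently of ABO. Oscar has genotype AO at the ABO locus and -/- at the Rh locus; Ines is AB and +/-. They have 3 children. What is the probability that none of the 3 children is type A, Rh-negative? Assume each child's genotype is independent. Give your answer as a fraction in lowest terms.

27/64

ABO cross AO × AB → 1/2 A, 1/4 B, 1/4 AB.
Rh cross -/- × +/- → 1/2 Rh+, 1/2 Rh-; so P(type A, Rh-negative) = 1/2 × 1/2 = 1/4 per child.
P(not type A, Rh-negative) = 3/4 for one child; (3/4)^3 = 27/64.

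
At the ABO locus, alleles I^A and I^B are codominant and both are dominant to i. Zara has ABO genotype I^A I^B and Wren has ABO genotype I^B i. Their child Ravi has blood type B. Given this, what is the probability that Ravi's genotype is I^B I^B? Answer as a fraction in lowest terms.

Cross I^A I^B × I^B i → 1/4 I^A I^B, 1/4 I^A i, 1/4 I^B I^B, 1/4 I^B i.
Type-B genotypes among offspring: I^B I^B (1/4), I^B i (1/4); total 1/2.
P(I^B I^B | type B) = (1/4) / (1/2) = 1/2.

1/2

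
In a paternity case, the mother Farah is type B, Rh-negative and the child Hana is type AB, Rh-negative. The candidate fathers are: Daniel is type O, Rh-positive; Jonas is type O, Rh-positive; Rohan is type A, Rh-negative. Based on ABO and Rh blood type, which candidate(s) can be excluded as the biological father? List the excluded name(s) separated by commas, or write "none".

A candidate is excluded only if no genotype consistent with his phenotype could produce a type AB, Rh-negative child with a type B, Rh-negative mother.
Daniel (type O, Rh+): no genotype consistent with that phenotype can produce a type-AB Rh- child with a type-B mother.
Jonas (type O, Rh+): no genotype consistent with that phenotype can produce a type-AB Rh- child with a type-B mother.

Daniel, Jonas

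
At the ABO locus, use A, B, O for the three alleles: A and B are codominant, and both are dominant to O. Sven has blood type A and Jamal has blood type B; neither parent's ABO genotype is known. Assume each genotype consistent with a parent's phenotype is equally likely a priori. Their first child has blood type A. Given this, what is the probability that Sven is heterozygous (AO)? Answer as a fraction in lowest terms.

1/3

Possible genotypes: Sven ∈ {AA, AO}; Jamal ∈ {BB, BO}.
Weight each parental genotype pair by prior × P(type-A child):
  AA × BO: posterior weight 2/3.
  AO × BO: posterior weight 1/3.
Sum the posterior weight over pairs where Sven is AO: 1/3.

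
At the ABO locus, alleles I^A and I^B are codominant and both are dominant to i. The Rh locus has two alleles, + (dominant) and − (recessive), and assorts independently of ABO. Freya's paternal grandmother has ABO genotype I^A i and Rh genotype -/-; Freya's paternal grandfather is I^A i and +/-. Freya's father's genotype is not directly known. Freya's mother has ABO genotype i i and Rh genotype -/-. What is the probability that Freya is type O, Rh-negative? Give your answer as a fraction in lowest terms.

3/8

Freya's father's ABO genotype from I^A i × I^A i: 1/4 I^A I^A, 1/2 I^A i, 1/4 i i.
Crossing each possibility with the mother i i and summing P(type O): 1/4·0 + 1/2·1/2 + 1/4·1 = 1/2.
Similarly for Rh via the father's Rh distribution: P(Rh-) = 3/4.
Independent loci: 1/2 × 3/4 = 3/8.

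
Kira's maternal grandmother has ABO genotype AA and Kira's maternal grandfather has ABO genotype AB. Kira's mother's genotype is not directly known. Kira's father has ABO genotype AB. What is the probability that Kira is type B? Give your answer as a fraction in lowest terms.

1/8

Kira's mother's ABO genotype from AA × AB: 1/2 AA, 1/2 AB.
Crossing each possibility with the father AB and summing P(type B): 1/2·0 + 1/2·1/4 = 1/8.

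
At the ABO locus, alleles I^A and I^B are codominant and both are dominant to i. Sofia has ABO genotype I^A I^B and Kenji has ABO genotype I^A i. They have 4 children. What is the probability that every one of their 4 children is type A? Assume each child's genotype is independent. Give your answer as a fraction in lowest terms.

1/16

ABO cross I^A I^B × I^A i → 1/2 A, 1/4 B, 1/4 AB.
So P(type A) = 1/2 per child.
All 4 independent: (1/2)^4 = 1/16.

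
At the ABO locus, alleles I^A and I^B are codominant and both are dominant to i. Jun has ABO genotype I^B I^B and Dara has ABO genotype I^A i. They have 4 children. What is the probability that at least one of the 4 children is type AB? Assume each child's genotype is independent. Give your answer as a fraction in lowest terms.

ABO cross I^B I^B × I^A i → 1/2 B, 1/2 AB.
So P(type AB) = 1/2 per child.
P(none) = (1/2)^4 = 1/16; P(at least one) = 1 − 1/16 = 15/16.

15/16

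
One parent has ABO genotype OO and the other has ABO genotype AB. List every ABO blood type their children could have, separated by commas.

A, B

Gametes from OO × AB give offspring ABO genotypes AO, BO, i.e. phenotypes A, B.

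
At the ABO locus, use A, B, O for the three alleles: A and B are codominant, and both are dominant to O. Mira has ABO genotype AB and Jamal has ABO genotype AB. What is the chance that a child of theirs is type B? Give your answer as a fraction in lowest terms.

ABO cross AB × AB → offspring phenotypes: 1/4 A, 1/4 B, 1/2 AB.
So P(type B) = 1/4.

1/4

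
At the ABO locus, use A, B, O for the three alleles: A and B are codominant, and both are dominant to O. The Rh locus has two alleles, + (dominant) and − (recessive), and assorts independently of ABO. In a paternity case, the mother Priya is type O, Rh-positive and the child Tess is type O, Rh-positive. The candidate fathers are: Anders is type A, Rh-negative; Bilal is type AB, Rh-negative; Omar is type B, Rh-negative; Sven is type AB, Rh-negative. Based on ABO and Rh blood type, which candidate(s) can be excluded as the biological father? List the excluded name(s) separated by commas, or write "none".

A candidate is excluded only if no genotype consistent with his phenotype could produce a type O, Rh-positive child with a type O, Rh-positive mother.
Bilal (type AB, Rh-): no genotype consistent with that phenotype can produce a type-O Rh+ child with a type-O mother.
Sven (type AB, Rh-): no genotype consistent with that phenotype can produce a type-O Rh+ child with a type-O mother.

Bilal, Sven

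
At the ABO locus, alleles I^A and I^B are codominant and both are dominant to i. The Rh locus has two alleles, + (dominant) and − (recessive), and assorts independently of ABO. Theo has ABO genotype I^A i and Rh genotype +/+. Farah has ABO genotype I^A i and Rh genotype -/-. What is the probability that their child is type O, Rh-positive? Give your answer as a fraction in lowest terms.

1/4

ABO cross I^A i × I^A i → offspring phenotypes: 1/4 O, 3/4 A.
Rh cross +/+ × -/- → 1 Rh+.
Independent loci: P(type O, Rh-positive) = 1/4 × 1 = 1/4.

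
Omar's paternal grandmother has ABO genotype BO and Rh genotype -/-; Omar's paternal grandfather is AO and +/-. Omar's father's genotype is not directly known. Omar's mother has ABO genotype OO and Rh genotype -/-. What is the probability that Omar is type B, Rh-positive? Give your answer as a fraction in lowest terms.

Omar's father's ABO genotype from BO × AO: 1/4 AB, 1/4 AO, 1/4 BO, 1/4 OO.
Crossing each possibility with the mother OO and summing P(type B): 1/4·1/2 + 1/4·0 + 1/4·1/2 + 1/4·0 = 1/4.
Similarly for Rh via the father's Rh distribution: P(Rh+) = 1/4.
Independent loci: 1/4 × 1/4 = 1/16.

1/16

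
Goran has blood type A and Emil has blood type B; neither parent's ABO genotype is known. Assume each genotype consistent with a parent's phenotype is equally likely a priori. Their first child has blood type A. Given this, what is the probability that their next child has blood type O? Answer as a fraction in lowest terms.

1/12

Possible genotypes: Goran ∈ {I^A I^A, I^A i}; Emil ∈ {I^B I^B, I^B i}.
Weight each parental genotype pair by prior × P(type-A child):
  I^A I^A × I^B i: posterior weight 2/3; P(next child type O) = 0.
  I^A i × I^B i: posterior weight 1/3; P(next child type O) = 1/4.
Weighted sum = 1/12.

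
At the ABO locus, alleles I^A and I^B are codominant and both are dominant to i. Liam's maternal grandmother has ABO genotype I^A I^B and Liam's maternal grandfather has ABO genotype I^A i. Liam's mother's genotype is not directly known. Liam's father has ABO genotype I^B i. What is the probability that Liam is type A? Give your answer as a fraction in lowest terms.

1/4

Liam's mother's ABO genotype from I^A I^B × I^A i: 1/4 I^A I^A, 1/4 I^A I^B, 1/4 I^A i, 1/4 I^B i.
Crossing each possibility with the father I^B i and summing P(type A): 1/4·1/2 + 1/4·1/4 + 1/4·1/4 + 1/4·0 = 1/4.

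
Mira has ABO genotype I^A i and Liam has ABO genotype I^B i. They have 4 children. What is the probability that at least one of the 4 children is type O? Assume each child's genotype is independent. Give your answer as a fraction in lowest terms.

175/256

ABO cross I^A i × I^B i → 1/4 O, 1/4 A, 1/4 B, 1/4 AB.
So P(type O) = 1/4 per child.
P(none) = (3/4)^4 = 81/256; P(at least one) = 1 − 81/256 = 175/256.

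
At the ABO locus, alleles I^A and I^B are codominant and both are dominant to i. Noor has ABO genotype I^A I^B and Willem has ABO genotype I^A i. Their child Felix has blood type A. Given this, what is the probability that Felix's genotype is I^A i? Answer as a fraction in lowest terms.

1/2

Cross I^A I^B × I^A i → 1/4 I^A I^A, 1/4 I^A I^B, 1/4 I^A i, 1/4 I^B i.
Type-A genotypes among offspring: I^A I^A (1/4), I^A i (1/4); total 1/2.
P(I^A i | type A) = (1/4) / (1/2) = 1/2.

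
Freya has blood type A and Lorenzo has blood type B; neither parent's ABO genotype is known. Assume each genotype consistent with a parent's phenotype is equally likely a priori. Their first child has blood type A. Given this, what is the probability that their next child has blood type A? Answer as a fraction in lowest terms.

Possible genotypes: Freya ∈ {AA, AO}; Lorenzo ∈ {BB, BO}.
Weight each parental genotype pair by prior × P(type-A child):
  AA × BO: posterior weight 2/3; P(next child type A) = 1/2.
  AO × BO: posterior weight 1/3; P(next child type A) = 1/4.
Weighted sum = 5/12.

5/12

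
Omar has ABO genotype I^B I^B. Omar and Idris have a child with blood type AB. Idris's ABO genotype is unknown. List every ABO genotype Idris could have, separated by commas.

I^A I^A, I^A I^B, I^A i

For each candidate genotype of Idris, check whether crossing it with I^B I^B can produce every observed child phenotype.
  I^A I^A → possible child types {AB} ✓
  I^A I^B → possible child types {B, AB} ✓
  I^A i → possible child types {B, AB} ✓
  I^B I^B → possible child types {B} ✗
  I^B i → possible child types {B} ✗
  i i → possible child types {B} ✗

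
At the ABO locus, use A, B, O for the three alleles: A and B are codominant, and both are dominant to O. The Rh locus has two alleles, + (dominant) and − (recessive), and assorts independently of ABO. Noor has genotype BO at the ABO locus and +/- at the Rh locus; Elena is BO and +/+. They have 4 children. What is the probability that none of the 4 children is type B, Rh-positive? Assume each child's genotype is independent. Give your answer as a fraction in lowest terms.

1/256

ABO cross BO × BO → 1/4 O, 3/4 B.
Rh cross +/- × +/+ → 1 Rh+; so P(type B, Rh-positive) = 3/4 × 1 = 3/4 per child.
P(not type B, Rh-positive) = 1/4 for one child; (1/4)^4 = 1/256.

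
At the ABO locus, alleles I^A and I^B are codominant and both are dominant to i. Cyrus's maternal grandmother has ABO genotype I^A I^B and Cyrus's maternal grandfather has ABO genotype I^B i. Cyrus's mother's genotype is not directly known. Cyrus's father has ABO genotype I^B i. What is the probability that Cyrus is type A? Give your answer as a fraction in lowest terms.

Cyrus's mother's ABO genotype from I^A I^B × I^B i: 1/4 I^A I^B, 1/4 I^A i, 1/4 I^B I^B, 1/4 I^B i.
Crossing each possibility with the father I^B i and summing P(type A): 1/4·1/4 + 1/4·1/4 + 1/4·0 + 1/4·0 = 1/8.

1/8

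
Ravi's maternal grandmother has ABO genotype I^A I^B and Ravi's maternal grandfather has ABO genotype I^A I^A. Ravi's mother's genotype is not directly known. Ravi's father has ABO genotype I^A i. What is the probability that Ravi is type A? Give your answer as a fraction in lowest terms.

3/4

Ravi's mother's ABO genotype from I^A I^B × I^A I^A: 1/2 I^A I^A, 1/2 I^A I^B.
Crossing each possibility with the father I^A i and summing P(type A): 1/2·1 + 1/2·1/2 = 3/4.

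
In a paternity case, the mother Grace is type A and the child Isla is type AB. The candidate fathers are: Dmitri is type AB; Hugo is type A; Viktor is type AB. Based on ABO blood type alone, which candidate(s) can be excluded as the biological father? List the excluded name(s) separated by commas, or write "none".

A candidate is excluded only if no genotype consistent with his phenotype could produce a type AB child with a type A mother.
Hugo (type A): no genotype consistent with that phenotype can produce a type-AB child with a type-A mother.

Hugo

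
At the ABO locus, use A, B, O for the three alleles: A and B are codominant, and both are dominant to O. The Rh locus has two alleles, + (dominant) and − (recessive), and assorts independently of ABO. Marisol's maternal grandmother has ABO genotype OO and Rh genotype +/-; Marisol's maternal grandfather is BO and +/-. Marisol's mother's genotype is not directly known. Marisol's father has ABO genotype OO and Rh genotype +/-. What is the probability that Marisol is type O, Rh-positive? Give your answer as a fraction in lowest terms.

Marisol's mother's ABO genotype from OO × BO: 1/2 BO, 1/2 OO.
Crossing each possibility with the father OO and summing P(type O): 1/2·1/2 + 1/2·1 = 3/4.
Similarly for Rh via the mother's Rh distribution: P(Rh+) = 3/4.
Independent loci: 3/4 × 3/4 = 9/16.

9/16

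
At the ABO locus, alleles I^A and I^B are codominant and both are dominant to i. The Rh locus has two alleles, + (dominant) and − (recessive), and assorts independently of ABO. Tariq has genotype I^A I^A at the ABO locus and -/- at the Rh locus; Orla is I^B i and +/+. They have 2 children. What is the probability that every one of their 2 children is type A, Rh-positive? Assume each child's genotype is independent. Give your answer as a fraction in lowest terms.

ABO cross I^A I^A × I^B i → 1/2 A, 1/2 AB.
Rh cross -/- × +/+ → 1 Rh+; so P(type A, Rh-positive) = 1/2 × 1 = 1/2 per child.
All 2 independent: (1/2)^2 = 1/4.

1/4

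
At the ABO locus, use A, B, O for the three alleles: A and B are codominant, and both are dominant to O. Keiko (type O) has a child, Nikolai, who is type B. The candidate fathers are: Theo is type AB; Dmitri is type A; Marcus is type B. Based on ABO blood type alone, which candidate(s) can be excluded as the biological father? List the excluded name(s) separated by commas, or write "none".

A candidate is excluded only if no genotype consistent with his phenotype could produce a type B child with a type O mother.
Dmitri (type A): no genotype consistent with that phenotype can produce a type-B child with a type-O mother.

Dmitri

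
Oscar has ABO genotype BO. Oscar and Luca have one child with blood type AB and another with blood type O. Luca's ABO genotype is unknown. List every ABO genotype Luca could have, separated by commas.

AO

For each candidate genotype of Luca, check whether crossing it with BO can produce every observed child phenotype.
  AA → possible child types {A, AB} ✗
  AB → possible child types {A, B, AB} ✗
  AO → possible child types {O, A, B, AB} ✓
  BB → possible child types {B} ✗
  BO → possible child types {O, B} ✗
  OO → possible child types {O, B} ✗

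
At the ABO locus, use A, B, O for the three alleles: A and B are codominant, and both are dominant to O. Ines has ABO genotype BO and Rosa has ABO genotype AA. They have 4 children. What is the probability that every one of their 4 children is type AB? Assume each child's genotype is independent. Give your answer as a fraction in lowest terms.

1/16

ABO cross BO × AA → 1/2 A, 1/2 AB.
So P(type AB) = 1/2 per child.
All 4 independent: (1/2)^4 = 1/16.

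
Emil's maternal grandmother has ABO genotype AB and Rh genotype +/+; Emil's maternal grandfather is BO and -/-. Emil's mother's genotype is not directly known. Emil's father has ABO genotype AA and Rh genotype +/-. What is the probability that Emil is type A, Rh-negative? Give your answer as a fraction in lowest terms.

1/8

Emil's mother's ABO genotype from AB × BO: 1/4 AB, 1/4 AO, 1/4 BB, 1/4 BO.
Crossing each possibility with the father AA and summing P(type A): 1/4·1/2 + 1/4·1 + 1/4·0 + 1/4·1/2 = 1/2.
Similarly for Rh via the mother's Rh distribution: P(Rh-) = 1/4.
Independent loci: 1/2 × 1/4 = 1/8.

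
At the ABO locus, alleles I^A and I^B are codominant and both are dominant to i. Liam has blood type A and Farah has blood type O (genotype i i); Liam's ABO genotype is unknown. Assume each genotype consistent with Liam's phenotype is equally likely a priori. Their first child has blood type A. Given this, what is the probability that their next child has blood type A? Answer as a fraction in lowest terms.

Possible genotypes: Liam ∈ {I^A I^A, I^A i}; Farah ∈ {i i}.
Weight each parental genotype pair by prior × P(type-A child):
  I^A I^A × i i: posterior weight 2/3; P(next child type A) = 1.
  I^A i × i i: posterior weight 1/3; P(next child type A) = 1/2.
Weighted sum = 5/6.

5/6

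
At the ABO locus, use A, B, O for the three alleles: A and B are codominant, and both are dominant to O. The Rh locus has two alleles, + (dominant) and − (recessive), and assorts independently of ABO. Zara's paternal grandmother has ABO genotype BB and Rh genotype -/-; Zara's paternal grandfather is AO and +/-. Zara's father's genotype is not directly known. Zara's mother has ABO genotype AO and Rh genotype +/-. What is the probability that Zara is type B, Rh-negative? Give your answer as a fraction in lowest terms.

Zara's father's ABO genotype from BB × AO: 1/2 AB, 1/2 BO.
Crossing each possibility with the mother AO and summing P(type B): 1/2·1/4 + 1/2·1/4 = 1/4.
Similarly for Rh via the father's Rh distribution: P(Rh-) = 3/8.
Independent loci: 1/4 × 3/8 = 3/32.

3/32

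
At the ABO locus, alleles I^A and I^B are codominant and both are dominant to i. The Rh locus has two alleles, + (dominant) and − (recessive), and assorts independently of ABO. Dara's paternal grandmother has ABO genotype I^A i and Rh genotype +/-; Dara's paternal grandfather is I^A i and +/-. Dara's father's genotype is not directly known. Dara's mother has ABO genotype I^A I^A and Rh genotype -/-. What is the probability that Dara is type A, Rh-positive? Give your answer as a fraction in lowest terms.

Dara's father's ABO genotype from I^A i × I^A i: 1/4 I^A I^A, 1/2 I^A i, 1/4 i i.
Crossing each possibility with the mother I^A I^A and summing P(type A): 1/4·1 + 1/2·1 + 1/4·1 = 1.
Similarly for Rh via the father's Rh distribution: P(Rh+) = 1/2.
Independent loci: 1 × 1/2 = 1/2.

1/2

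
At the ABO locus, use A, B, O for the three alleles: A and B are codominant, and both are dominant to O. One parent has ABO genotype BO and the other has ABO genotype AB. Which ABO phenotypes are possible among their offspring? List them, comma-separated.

Gametes from BO × AB give offspring ABO genotypes AB, AO, BB, BO, i.e. phenotypes A, B, AB.

A, B, AB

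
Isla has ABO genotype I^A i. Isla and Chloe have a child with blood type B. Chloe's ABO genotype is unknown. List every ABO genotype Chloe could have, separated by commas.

For each candidate genotype of Chloe, check whether crossing it with I^A i can produce every observed child phenotype.
  I^A I^A → possible child types {A} ✗
  I^A I^B → possible child types {A, B, AB} ✓
  I^A i → possible child types {O, A} ✗
  I^B I^B → possible child types {B, AB} ✓
  I^B i → possible child types {O, A, B, AB} ✓
  i i → possible child types {O, A} ✗

I^A I^B, I^B I^B, I^B i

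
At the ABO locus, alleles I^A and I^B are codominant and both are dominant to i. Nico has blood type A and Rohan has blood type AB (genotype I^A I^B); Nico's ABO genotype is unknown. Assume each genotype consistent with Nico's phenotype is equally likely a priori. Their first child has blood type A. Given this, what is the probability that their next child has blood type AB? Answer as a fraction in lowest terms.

Possible genotypes: Nico ∈ {I^A I^A, I^A i}; Rohan ∈ {I^A I^B}.
Weight each parental genotype pair by prior × P(type-A child):
  I^A I^A × I^A I^B: posterior weight 1/2; P(next child type AB) = 1/2.
  I^A i × I^A I^B: posterior weight 1/2; P(next child type AB) = 1/4.
Weighted sum = 3/8.

3/8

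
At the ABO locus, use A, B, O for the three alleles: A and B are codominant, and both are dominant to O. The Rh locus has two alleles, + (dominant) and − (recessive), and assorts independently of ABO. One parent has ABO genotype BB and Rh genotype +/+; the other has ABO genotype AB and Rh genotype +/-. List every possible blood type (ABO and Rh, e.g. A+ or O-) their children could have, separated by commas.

B+, AB+

Gametes from BB × AB give offspring ABO genotypes AB, BB, i.e. phenotypes B, AB.
Rh cross +/+ × +/- → phenotypes Rh+.
Combining independently: B+, AB+.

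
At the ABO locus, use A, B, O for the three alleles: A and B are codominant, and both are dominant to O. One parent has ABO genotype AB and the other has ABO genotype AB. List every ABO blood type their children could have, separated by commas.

Gametes from AB × AB give offspring ABO genotypes AA, AB, BB, i.e. phenotypes A, B, AB.

A, B, AB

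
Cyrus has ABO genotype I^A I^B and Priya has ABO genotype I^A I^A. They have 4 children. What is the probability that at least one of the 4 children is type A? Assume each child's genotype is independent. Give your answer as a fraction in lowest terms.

ABO cross I^A I^B × I^A I^A → 1/2 A, 1/2 AB.
So P(type A) = 1/2 per child.
P(none) = (1/2)^4 = 1/16; P(at least one) = 1 − 1/16 = 15/16.

15/16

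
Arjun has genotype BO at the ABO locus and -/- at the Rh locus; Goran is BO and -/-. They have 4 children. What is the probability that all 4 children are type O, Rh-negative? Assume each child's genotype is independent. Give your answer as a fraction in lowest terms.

1/256

ABO cross BO × BO → 1/4 O, 3/4 B.
Rh cross -/- × -/- → 1 Rh-; so P(type O, Rh-negative) = 1/4 × 1 = 1/4 per child.
All 4 independent: (1/4)^4 = 1/256.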